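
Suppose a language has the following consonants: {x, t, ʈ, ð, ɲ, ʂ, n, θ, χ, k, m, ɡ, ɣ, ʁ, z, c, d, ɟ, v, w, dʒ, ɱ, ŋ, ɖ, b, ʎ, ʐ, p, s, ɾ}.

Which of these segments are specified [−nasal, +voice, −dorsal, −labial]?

Eliminate segments failing any feature: /x, t, ʈ, ʂ, θ, χ, k, c, p, s/ are [−voice]; /ɲ, n, m, ɱ, ŋ/ are [+nasal]; /ɡ, ɣ, ʁ, ɟ, w, ʎ/ are [+dorsal]; /v, b/ are [+labial]. The remaining /ð, z, d, dʒ, ɖ, ʐ, ɾ/ satisfy [−nasal], [+voice], [−dorsal], [−labial].

ð, z, d, dʒ, ɖ, ʐ, ɾ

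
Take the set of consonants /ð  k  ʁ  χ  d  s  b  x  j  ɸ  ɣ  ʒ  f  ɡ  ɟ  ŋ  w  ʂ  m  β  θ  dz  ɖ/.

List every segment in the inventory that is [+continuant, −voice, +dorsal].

χ, x

Among the inventory, the [+continuant] segments are /ð, ʁ, χ, s, x, j, ɸ, ɣ, ʒ, f, w, ʂ, β, θ/.
Intersecting with [−voice] gives /χ, s, x, ɸ, f, ʂ, θ/.
Then [+dorsal] leaves /χ, x/.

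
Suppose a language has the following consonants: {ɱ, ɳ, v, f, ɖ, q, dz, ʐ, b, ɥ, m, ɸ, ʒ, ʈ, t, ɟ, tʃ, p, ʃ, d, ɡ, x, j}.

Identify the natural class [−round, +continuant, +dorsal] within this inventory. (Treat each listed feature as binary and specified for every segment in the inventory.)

Eliminate segments failing any feature: /ɱ, ɳ, ɖ, q, dz, b, m, ʈ, t, ɟ, tʃ, p, d, ɡ/ are [−continuant]; /v, f, ʐ, ɸ, ʒ, ʃ/ are [−dorsal]; /ɥ/ is [+round]. The remaining /x, j/ satisfy [−round], [+continuant], [+dorsal].

x, j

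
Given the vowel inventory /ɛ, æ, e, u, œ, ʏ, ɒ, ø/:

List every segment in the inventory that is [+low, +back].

Eliminate segments failing any feature: /ɛ, e, u, œ, ʏ, ø/ are [−low]; /æ/ is [−back]. The remaining /ɒ/ satisfy [+low], [+back].

ɒ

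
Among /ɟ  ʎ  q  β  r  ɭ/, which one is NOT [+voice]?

/q/ is the voiceless uvular stop, which is [−voice]; the rest — /ɟ, r, ɭ, ʎ, β/ — are [+voice].

q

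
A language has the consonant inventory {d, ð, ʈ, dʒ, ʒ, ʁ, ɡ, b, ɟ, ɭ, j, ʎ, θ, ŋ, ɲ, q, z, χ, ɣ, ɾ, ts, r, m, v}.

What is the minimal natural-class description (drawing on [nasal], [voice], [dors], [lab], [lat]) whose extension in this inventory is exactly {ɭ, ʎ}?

/ɭ, ʎ/ are exactly the [+lateral] segments in the inventory, so a single feature suffices.

[+lat]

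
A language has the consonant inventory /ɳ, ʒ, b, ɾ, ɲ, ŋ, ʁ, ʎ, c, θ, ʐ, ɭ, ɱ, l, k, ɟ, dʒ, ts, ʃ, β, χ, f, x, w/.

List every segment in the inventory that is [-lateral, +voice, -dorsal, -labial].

Checking each segment against [-lateral], [+voice], [-dorsal], [-labial]: /ɳ/ (retroflex nasal), /ʒ/ (voiced postalveolar fricative), /ɾ/ (alveolar tap), /ʐ/ (voiced retroflex fricative), /dʒ/ (voiced postalveolar affricate) satisfy every feature; every other segment in the inventory fails at least one.

ɳ, ʒ, ɾ, ʐ, dʒ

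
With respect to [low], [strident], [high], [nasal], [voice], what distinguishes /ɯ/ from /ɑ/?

[high], [low]

/ɯ/ is the high back unrounded vowel and /ɑ/ is the low back unrounded vowel. Both are [−strident], [−nasal], [+voice]. /ɯ/ is [+high] while /ɑ/ is [−high]; /ɯ/ is [−low] while /ɑ/ is [+low], so the distinguishing features are [high], [low].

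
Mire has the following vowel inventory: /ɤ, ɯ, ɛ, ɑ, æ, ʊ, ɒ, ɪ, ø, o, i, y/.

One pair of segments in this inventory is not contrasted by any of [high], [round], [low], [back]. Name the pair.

Both /i/ and /ɪ/ are [+high], [-round], [-low], [-back]. Since the list omits [tense] — which does distinguish the high front unrounded tense vowel from the high front unrounded lax vowel — this pair collapses; all other pairs remain distinct.

i, ɪ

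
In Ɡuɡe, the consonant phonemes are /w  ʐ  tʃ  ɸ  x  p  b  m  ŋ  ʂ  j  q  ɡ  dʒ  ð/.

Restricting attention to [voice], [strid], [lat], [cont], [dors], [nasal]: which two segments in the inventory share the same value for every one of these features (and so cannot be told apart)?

j, w

/j/ (palatal glide) and /w/ (labial-velar glide) are both [+voice], [-strident], [-lateral], [+continuant], [+dorsal], [-nasal], so none of the listed features separates them. (They do differ in [labial], [round] and [back], which are not among the given features.) Every other pair in the inventory differs on at least one listed feature.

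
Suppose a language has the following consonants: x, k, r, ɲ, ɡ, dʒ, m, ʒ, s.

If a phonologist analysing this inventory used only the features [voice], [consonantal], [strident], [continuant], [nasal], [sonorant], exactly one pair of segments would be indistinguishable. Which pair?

Both /ɲ/ and /m/ are [+voice], [+consonantal], [−strident], [−continuant], [+nasal], [+sonorant]. Since the list omits [labial] and [dorsal] — which do distinguish the palatal nasal from the bilabial nasal — this pair collapses; all other pairs remain distinct.

ɲ, m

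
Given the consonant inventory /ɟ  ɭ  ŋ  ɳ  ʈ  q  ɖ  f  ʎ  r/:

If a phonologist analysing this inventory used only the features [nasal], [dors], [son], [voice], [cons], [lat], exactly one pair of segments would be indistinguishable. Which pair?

On the given features, /ʈ/ and /f/ have an identical profile: [-nasal], [-dorsal], [-sonorant], [-voice], [+consonantal], [-lateral]. No other two segments in the inventory coincide on all 6 features. (They do differ in [continuant], [labial] and [coronal], which are not among the given features.)

ʈ, f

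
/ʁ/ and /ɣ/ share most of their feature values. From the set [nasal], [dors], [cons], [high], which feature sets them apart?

/ʁ/ (voiced uvular fricative) and /ɣ/ (voiced velar fricative) agree on [-nasal], [+dorsal], [+consonantal]. They differ on [high] (/ʁ/ [-], /ɣ/ [+]).

[high]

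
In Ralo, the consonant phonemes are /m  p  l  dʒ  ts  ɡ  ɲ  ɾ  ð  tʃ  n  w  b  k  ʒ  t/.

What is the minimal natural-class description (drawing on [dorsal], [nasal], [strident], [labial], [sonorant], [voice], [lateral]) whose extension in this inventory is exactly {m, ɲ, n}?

[+nasal]

Every target segment is [+nasal] and no other inventory member is, so one feature is enough.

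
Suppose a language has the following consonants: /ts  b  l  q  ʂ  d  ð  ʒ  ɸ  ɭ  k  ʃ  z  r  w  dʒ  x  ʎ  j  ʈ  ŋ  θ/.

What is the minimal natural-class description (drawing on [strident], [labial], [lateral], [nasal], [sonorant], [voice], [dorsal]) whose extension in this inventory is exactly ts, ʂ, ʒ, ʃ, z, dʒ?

/ts, ʂ, ʒ, ʃ, z, dʒ/ are exactly the [+strident] segments in the inventory, so a single feature suffices.

[+strident]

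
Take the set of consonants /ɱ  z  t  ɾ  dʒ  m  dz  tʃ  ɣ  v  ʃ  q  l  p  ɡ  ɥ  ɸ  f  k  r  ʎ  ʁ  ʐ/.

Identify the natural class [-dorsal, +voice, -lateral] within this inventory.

Checking each segment against [-dorsal], [+voice], [-lateral]: /ɱ/ (labiodental nasal), /z/ (voiced alveolar fricative), /ɾ/ (alveolar tap), /dʒ/ (voiced postalveolar affricate), /m/ (bilabial nasal), /dz/ (voiced alveolar affricate), among others, satisfy every feature; every other segment in the inventory fails at least one.

ɱ, z, ɾ, dʒ, m, dz, v, r, ʐ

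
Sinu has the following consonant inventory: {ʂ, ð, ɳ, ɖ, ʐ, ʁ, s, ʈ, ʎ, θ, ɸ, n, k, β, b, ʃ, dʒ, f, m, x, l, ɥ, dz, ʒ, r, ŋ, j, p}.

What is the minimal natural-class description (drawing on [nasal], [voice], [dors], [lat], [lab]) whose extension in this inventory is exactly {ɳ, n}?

The class [+nasal], [−labial], [−dorsal] has exactly /ɳ, n/ as its extension in this inventory. No smaller conjunction from the listed features achieves this: [−labial, −dorsal] alone would also admit /ʂ, ð, ɖ, ʐ, …/; [+nasal, −dorsal] alone would also admit /m/; [+nasal, −labial] alone would also admit /ŋ/; and checking the remaining two-feature bundles turns up none with this extension.

[+nasal, −lab, −dors]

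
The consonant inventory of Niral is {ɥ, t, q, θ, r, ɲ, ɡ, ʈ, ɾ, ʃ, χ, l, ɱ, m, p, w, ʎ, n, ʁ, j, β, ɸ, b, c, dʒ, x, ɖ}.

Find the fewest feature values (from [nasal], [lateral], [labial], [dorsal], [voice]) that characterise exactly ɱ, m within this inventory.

Every target segment is [+nasal], [+labial]; each remaining inventory member fails at least one of these. Each conjunct is needed — [+labial] alone would also admit /ɥ, p, w, β, …/; [+nasal] alone would also admit /ɲ, n/ — and no other single listed feature has exactly this extension, so two is the minimum.

[+nasal, +labial]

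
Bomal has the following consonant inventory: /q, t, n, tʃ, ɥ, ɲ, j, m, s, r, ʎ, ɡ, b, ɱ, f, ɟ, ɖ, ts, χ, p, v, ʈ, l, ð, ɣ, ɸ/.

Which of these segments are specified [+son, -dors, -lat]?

Checking each segment against [+sonorant], [-dorsal], [-lateral]: /n/ (alveolar nasal), /m/ (bilabial nasal), /r/ (alveolar trill), /ɱ/ (labiodental nasal) satisfy every feature; every other segment in the inventory fails at least one.

n, m, r, ɱ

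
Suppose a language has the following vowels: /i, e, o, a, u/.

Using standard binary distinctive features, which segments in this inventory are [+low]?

a

The feature [low] marks segments produced with the tongue body lowered. In this inventory /a/ has that property, so it is [+low]; /i, e, o, u/ are [−low].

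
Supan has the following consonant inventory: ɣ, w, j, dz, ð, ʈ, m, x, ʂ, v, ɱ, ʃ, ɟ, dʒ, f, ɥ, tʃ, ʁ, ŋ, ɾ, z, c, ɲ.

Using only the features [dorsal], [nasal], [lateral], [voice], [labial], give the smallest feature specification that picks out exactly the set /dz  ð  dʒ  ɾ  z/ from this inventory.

/dz, ð, dʒ, ɾ, z/ are all [+voice], [−labial], [−dorsal], and no other segment in the inventory matches all three values. Dropping any one of them over-generates: [−labial, −dorsal] alone would also admit /ʈ, ʂ, ʃ, tʃ/; [+voice, −dorsal] alone would also admit /m, v, ɱ/; [+voice, −labial] alone would also admit /ɣ, j, ɟ, ʁ, …/. No other combination of two listed features picks out exactly this set either, so fewer than three features will not do.

[+voice, −labial, −dorsal]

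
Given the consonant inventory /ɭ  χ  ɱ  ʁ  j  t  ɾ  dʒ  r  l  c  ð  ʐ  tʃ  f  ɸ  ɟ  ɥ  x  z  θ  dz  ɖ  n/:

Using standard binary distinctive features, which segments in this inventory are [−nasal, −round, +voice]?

First, the [−nasal] segments are /ɭ, χ, ʁ, j, t, ɾ, dʒ, r, l, c, ð, ʐ, tʃ, f, ɸ, ɟ, ɥ, x, z, θ, dz, ɖ/.
Intersecting with [−round] gives /ɭ, χ, ʁ, j, t, ɾ, dʒ, r, l, c, ð, ʐ, tʃ, f, ɸ, ɟ, x, z, θ, dz, ɖ/.
Intersecting with [+voice] leaves /ɭ, ʁ, j, ɾ, dʒ, r, l, ð, ʐ, ɟ, z, dz, ɖ/.

ɭ, ʁ, j, ɾ, dʒ, r, l, ð, ʐ, ɟ, z, dz, ɖ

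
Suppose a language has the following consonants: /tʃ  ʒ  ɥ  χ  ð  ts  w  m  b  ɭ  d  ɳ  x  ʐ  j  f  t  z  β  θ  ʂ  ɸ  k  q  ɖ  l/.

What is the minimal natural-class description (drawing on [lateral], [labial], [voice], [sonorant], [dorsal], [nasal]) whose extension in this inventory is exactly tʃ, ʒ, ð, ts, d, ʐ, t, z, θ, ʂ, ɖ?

[−sonorant, −labial, −dorsal]

Every target segment is [−sonorant], [−labial], [−dorsal]; each remaining inventory member fails at least one of these. Each conjunct is needed — [−labial, −dorsal] alone would also admit /ɭ, ɳ, l/; [−sonorant, −dorsal] alone would also admit /b, f, β, ɸ/; [−sonorant, −labial] alone would also admit /χ, x, k, q/ — and no other combination of two listed features has exactly this extension, so three is the minimum.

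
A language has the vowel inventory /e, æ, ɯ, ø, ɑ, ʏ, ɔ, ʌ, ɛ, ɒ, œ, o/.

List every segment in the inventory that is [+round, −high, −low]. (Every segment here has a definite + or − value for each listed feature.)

ø, ɔ, œ, o

Eliminate segments failing any feature: /e, æ, ɯ, ɑ, ʌ, ɛ/ are [−round]; /ʏ/ is [+high]; /ɒ/ is [+low]. The remaining /ø, ɔ, œ, o/ satisfy [+round], [−high], [−low].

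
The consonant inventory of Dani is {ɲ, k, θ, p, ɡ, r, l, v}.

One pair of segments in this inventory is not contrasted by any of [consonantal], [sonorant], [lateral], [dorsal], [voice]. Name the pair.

/θ/ (voiceless dental fricative) and /p/ (voiceless bilabial stop) are both [+consonantal], [−sonorant], [−lateral], [−dorsal], [−voice], so none of the listed features separates them. (They do differ in [continuant], [labial] and [coronal], which are not among the given features.) Every other pair in the inventory differs on at least one listed feature.

θ, p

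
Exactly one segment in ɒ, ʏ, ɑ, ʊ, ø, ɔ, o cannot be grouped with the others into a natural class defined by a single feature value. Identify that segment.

[round] groups all but one: /ʏ, ø, o, ɒ, ɔ, ʊ/ share [+round] while /ɑ/ (low back unrounded vowel) alone is [−round]. Removing any other segment would not leave a single-feature class that excludes it.

ɑ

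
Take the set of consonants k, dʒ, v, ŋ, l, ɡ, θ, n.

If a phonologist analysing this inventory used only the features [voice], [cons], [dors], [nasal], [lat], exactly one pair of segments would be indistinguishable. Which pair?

dʒ, v

/dʒ/ (voiced postalveolar affricate) and /v/ (voiced labiodental fricative) are both [+voice], [+consonantal], [−dorsal], [−nasal], [−lateral], so none of the listed features separates them. (They do differ in [continuant], [labial] and [coronal], which are not among the given features.) Every other pair in the inventory differs on at least one listed feature.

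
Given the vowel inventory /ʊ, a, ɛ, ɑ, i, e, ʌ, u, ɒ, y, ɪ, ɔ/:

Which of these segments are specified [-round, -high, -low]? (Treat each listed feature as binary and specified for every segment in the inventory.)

ɛ, e, ʌ

Among the inventory, the [-round] segments are /a, ɛ, ɑ, i, e, ʌ, ɪ/.
Intersecting with [-high] gives /a, ɛ, ɑ, e, ʌ/.
Intersecting with [-low] leaves /ɛ, e, ʌ/.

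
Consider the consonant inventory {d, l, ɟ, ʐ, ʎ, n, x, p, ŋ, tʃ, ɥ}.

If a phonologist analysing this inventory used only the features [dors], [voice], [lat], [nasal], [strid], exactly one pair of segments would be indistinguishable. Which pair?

/ɥ/ (labial-palatal glide) and /ɟ/ (voiced palatal stop) are both [+dorsal], [+voice], [−lateral], [−nasal], [−strident], so none of the listed features separates them. (They do differ in [sonorant], [continuant], [labial] and [round], which are not among the given features.) Every other pair in the inventory differs on at least one listed feature.

ɥ, ɟ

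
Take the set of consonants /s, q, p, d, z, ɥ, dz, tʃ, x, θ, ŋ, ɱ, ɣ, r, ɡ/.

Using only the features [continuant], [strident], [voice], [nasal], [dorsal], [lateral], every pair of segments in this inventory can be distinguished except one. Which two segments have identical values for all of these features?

/ɥ/ (labial-palatal glide) and /ɣ/ (voiced velar fricative) are both [+continuant], [−strident], [+voice], [−nasal], [+dorsal], [−lateral], so none of the listed features separates them. (They do differ in [sonorant], [labial], [round] and [back], which are not among the given features.) Every other pair in the inventory differs on at least one listed feature.

ɥ, ɣ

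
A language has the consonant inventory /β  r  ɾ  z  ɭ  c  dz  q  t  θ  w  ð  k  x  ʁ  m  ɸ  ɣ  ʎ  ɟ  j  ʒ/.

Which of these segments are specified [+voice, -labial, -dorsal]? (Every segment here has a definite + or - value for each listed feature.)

Checking each segment against [+voice], [-labial], [-dorsal]: /r/ (alveolar trill), /ɾ/ (alveolar tap), /z/ (voiced alveolar fricative), /ɭ/ (retroflex lateral approximant), /dz/ (voiced alveolar affricate), /ð/ (voiced dental fricative), among others, satisfy every feature; every other segment in the inventory fails at least one.

r, ɾ, z, ɭ, dz, ð, ʒ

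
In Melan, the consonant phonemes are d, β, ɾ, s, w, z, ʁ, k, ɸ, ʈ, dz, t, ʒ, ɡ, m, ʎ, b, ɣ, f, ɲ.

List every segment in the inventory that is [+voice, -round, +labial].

Checking each segment against [+voice], [-round], [+labial]: /β/ (voiced bilabial fricative), /m/ (bilabial nasal), /b/ (voiced bilabial stop) satisfy every feature; every other segment in the inventory fails at least one.

β, m, b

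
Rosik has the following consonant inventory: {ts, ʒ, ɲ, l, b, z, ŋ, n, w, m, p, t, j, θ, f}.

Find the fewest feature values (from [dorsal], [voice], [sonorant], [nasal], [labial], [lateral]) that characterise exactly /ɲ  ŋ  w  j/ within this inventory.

[+dorsal]

/ɲ, ŋ, w, j/ are exactly the [+dorsal] segments in the inventory, so a single feature suffices.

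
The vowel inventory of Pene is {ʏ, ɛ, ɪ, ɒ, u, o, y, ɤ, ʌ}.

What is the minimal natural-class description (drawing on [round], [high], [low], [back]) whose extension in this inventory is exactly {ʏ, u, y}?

/ʏ, u, y/ are all [+high], [+round], and no other segment in the inventory matches both values. Dropping any one of them over-generates: [+round] alone would also admit /ɒ, o/; [+high] alone would also admit /ɪ/. No other single listed feature picks out exactly this set either, so fewer than two features will not do.

[+high, +round]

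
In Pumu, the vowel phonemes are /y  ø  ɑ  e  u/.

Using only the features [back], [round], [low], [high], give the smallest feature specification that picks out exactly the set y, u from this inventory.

The target set is precisely the extension of [+high] in this inventory.

[+high]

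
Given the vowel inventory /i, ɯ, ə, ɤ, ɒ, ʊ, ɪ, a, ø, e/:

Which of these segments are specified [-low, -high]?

ə, ɤ, ø, e

The [-low] segments are /i, ɯ, ə, ɤ, ʊ, ɪ, ø, e/.
Among these, [-high] leaves /ə, ɤ, ø, e/.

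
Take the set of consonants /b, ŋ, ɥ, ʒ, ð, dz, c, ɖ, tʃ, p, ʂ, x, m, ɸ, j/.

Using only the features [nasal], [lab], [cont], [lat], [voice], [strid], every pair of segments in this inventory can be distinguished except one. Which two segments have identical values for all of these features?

ð, j

/ð/ (voiced dental fricative) and /j/ (palatal glide) are both [-nasal], [-labial], [+continuant], [-lateral], [+voice], [-strident], so none of the listed features separates them. (They do differ in [sonorant] and [dorsal], which are not among the given features.) Every other pair in the inventory differs on at least one listed feature.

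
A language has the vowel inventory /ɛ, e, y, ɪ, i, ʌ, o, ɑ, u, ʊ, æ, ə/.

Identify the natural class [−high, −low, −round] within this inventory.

Checking each segment against [−high], [−low], [−round]: /ɛ/ (mid front unrounded lax vowel), /e/ (mid front unrounded tense vowel), /ʌ/ (mid back unrounded lax vowel), /ə/ (mid central vowel (schwa)) satisfy every feature; every other segment in the inventory fails at least one.

ɛ, e, ʌ, ə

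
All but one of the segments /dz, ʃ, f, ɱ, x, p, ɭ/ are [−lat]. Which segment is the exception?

/dz, f, x, p, ʃ, ɱ/ are all [−lateral]; /ɭ/ (retroflex lateral approximant) is [+lateral].

ɭ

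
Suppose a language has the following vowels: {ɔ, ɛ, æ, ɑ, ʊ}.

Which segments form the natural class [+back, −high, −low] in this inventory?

Eliminate segments failing any feature: /ɛ, æ/ are [−back]; /ɑ/ is [+low]; /ʊ/ is [+high]. The remaining /ɔ/ satisfy [+back], [−high], [−low].

ɔ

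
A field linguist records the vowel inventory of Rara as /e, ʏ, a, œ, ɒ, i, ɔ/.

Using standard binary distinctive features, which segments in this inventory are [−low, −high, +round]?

œ, ɔ

Among the inventory, the [−low] segments are /e, ʏ, œ, i, ɔ/.
Then [−high] gives /e, œ, ɔ/.
Then [+round] leaves /œ, ɔ/.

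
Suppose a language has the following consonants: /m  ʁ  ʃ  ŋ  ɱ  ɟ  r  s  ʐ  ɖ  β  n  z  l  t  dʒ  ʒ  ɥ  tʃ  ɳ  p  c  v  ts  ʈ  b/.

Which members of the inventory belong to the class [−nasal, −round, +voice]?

Checking each segment against [−nasal], [−round], [+voice]: /ʁ/ (voiced uvular fricative), /ɟ/ (voiced palatal stop), /r/ (alveolar trill), /ʐ/ (voiced retroflex fricative), /ɖ/ (voiced retroflex stop), /β/ (voiced bilabial fricative), among others, satisfy every feature; every other segment in the inventory fails at least one.

ʁ, ɟ, r, ʐ, ɖ, β, z, l, dʒ, ʒ, v, b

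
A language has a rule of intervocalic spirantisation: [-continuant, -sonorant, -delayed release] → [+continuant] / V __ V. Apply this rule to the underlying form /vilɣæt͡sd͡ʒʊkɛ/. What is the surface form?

[vilɣæt͡sd͡ʒʊxɛ]

The only segment in the rule's environment that also matches [-continuant, -sonorant, -delayed release] is /k/. Applying [+continuant] turns the voiceless velar stop into /x/ (voiceless velar fricative), giving [vilɣæt͡sd͡ʒʊxɛ].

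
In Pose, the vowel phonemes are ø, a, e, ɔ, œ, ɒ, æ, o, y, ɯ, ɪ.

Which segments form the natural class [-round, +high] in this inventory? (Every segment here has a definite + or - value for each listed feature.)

First, the [-round] segments are /a, e, æ, ɯ, ɪ/.
Among these, [+high] leaves /ɯ, ɪ/.

ɯ, ɪ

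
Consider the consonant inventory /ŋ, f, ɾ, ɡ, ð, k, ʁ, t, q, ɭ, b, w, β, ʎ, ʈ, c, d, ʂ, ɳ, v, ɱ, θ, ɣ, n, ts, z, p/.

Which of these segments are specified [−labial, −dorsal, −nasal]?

ɾ, ð, t, ɭ, ʈ, d, ʂ, θ, ts, z

First, the [−labial] segments are /ŋ, ɾ, ɡ, ð, k, ʁ, t, q, ɭ, ʎ, ʈ, c, d, ʂ, ɳ, θ, ɣ, n, ts, z/.
Then [−dorsal] gives /ɾ, ð, t, ɭ, ʈ, d, ʂ, ɳ, θ, n, ts, z/.
Intersecting with [−nasal] leaves /ɾ, ð, t, ɭ, ʈ, d, ʂ, θ, ts, z/.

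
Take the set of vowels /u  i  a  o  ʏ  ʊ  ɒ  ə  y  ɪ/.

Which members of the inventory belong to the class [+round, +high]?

The [+round] segments are /u, o, ʏ, ʊ, ɒ, y/.
Among these, [+high] leaves /u, ʏ, ʊ, y/.

u, ʏ, ʊ, y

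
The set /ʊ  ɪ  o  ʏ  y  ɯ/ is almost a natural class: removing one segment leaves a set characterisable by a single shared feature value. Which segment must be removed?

o

The remaining segments after removing /o/ share [+high]; /o/ (mid back rounded tense vowel) is [-high]. For every other candidate removal, the leftover set fails to share any single feature value that the removed segment lacks.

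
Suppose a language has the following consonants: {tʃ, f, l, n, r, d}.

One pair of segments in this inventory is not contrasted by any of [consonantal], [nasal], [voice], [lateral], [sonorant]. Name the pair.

/tʃ/ (voiceless postalveolar affricate) and /f/ (voiceless labiodental fricative) are both [+consonantal], [−nasal], [−voice], [−lateral], [−sonorant], so none of the listed features separates them. (They do differ in [continuant], [labial] and [coronal], which are not among the given features.) Every other pair in the inventory differs on at least one listed feature.

tʃ, f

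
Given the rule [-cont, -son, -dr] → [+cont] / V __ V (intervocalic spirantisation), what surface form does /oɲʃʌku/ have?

[oɲʃʌxu]

The only segment in the rule's environment that also matches [-cont, -son, -dr] is /k/. Applying [+continuant] turns the voiceless velar stop into /x/ (voiceless velar fricative), giving [oɲʃʌxu].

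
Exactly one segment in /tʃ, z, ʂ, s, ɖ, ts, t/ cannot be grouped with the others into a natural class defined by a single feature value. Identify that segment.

[distributed] groups all but one: /ʂ, ɖ, t, ts, z, s/ share [-distributed] while /tʃ/ (voiceless postalveolar affricate) alone is [+distributed]. Removing any other segment would not leave a single-feature class that excludes it.

tʃ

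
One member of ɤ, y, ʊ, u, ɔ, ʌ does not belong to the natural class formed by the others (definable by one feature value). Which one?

The remaining segments after removing /y/ share [+back]; /y/ (high front rounded tense vowel) is [-back]. For every other candidate removal, the leftover set fails to share any single feature value that the removed segment lacks.

y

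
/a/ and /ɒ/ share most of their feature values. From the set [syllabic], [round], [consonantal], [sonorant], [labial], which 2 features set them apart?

/a/ (low unrounded vowel) and /ɒ/ (low back rounded vowel) agree on [+syllabic], [−consonantal], [+sonorant]. They differ on [labial] (/a/ [−], /ɒ/ [+]), [round] (/a/ [−], /ɒ/ [+]).

[labial], [round]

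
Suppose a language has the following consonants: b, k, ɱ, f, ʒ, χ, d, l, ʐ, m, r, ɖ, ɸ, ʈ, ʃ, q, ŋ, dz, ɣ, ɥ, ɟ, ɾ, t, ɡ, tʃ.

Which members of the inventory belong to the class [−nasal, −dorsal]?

Checking each segment against [−nasal], [−dorsal]: /b/ (voiced bilabial stop), /f/ (voiceless labiodental fricative), /ʒ/ (voiced postalveolar fricative), /d/ (voiced alveolar stop), /l/ (alveolar lateral approximant), /ʐ/ (voiced retroflex fricative), among others, satisfy every feature; every other segment in the inventory fails at least one.

b, f, ʒ, d, l, ʐ, r, ɖ, ɸ, ʈ, ʃ, dz, ɾ, t, tʃ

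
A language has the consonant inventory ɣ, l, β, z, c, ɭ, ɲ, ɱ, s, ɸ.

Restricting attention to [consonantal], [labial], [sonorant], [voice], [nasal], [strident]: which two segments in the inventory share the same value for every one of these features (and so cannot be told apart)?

l, ɭ

On the given features, /l/ and /ɭ/ have an identical profile: [+consonantal], [−labial], [+sonorant], [+voice], [−nasal], [−strident]. No other two segments in the inventory coincide on all 6 features. (They do differ in [anterior], which is not among the given features.)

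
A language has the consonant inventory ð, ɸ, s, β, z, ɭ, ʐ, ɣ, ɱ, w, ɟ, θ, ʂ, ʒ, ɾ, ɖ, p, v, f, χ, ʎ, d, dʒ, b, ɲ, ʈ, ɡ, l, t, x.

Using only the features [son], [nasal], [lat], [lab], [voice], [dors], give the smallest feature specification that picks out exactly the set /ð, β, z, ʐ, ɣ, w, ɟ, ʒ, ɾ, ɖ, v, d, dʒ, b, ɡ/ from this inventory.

[+voice, -nasal, -lat]

/ð, β, z, ʐ, ɣ, w, ɟ, ʒ, ɾ, ɖ, v, d, dʒ, b, ɡ/ are all [+voice], [-nasal], [-lateral], and no other segment in the inventory matches all three values. Dropping any one of them over-generates: [-nasal, -lateral] alone would also admit /ɸ, s, θ, ʂ, …/; [+voice, -lateral] alone would also admit /ɱ, ɲ/; [+voice, -nasal] alone would also admit /ɭ, ʎ, l/. No other combination of two listed features picks out exactly this set either, so fewer than three features will not do.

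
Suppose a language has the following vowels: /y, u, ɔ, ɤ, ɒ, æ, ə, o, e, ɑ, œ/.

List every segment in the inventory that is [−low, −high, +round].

ɔ, o, œ

Among the inventory, the [−low] segments are /y, u, ɔ, ɤ, ə, o, e, œ/.
Among these, [−high] gives /ɔ, ɤ, ə, o, e, œ/.
Then [+round] leaves /ɔ, o, œ/.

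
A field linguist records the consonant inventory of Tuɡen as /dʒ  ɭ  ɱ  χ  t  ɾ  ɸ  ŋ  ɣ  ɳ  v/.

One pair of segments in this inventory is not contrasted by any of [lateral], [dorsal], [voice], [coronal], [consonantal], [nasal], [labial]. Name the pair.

dʒ, ɾ

On the given features, /dʒ/ and /ɾ/ have an identical profile: [−lateral], [−dorsal], [+voice], [+coronal], [+consonantal], [−nasal], [−labial]. No other two segments in the inventory coincide on all 7 features. (They do differ in [sonorant], [strident] and [anterior], which are not among the given features.)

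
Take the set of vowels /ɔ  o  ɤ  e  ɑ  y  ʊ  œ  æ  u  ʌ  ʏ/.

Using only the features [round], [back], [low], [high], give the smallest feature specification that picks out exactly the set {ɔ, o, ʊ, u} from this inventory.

/ɔ, o, ʊ, u/ are all [+back], [+round], and no other segment in the inventory matches both values. Dropping any one of them over-generates: [+round] alone would also admit /y, œ, ʏ/; [+back] alone would also admit /ɤ, ɑ, ʌ/. No other single listed feature picks out exactly this set either, so fewer than two features will not do.

[+back, +round]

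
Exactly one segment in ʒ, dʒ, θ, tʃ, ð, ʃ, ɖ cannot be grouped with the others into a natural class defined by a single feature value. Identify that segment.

The remaining segments after removing /ɖ/ share [+distributed]; /ɖ/ (voiced retroflex stop) is [-distributed]. For every other candidate removal, the leftover set fails to share any single feature value that the removed segment lacks.

ɖ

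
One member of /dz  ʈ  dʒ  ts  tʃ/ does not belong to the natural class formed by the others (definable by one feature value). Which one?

The remaining segments after removing /ʈ/ share [+delayed release]; /ʈ/ (voiceless retroflex stop) is [−delayed release]. For every other candidate removal, the leftover set fails to share any single feature value that the removed segment lacks.

ʈ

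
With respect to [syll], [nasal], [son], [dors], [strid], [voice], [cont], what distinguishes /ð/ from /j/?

[sonorant], [dorsal]

/ð/ is the voiced dental fricative and /j/ is the palatal glide. Both are [−syllabic], [−nasal], [−strident], [+voice], [+continuant]. /ð/ is [−sonorant] while /j/ is [+sonorant]; /ð/ is [−dorsal] while /j/ is [+dorsal], so the distinguishing features are [sonorant], [dorsal].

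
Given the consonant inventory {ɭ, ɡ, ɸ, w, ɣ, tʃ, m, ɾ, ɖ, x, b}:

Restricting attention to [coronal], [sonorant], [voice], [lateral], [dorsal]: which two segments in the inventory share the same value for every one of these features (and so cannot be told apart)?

/ɡ/ (voiced velar stop) and /ɣ/ (voiced velar fricative) are both [-coronal], [-sonorant], [+voice], [-lateral], [+dorsal], so none of the listed features separates them. (They do differ in [continuant], which is not among the given features.) Every other pair in the inventory differs on at least one listed feature.

ɡ, ɣ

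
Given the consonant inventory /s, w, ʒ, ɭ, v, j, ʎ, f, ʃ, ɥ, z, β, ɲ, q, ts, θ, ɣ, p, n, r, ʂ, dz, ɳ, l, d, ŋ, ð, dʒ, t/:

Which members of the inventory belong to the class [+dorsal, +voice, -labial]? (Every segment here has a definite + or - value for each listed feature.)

j, ʎ, ɲ, ɣ, ŋ

Checking each segment against [+dorsal], [+voice], [-labial]: /j/ (palatal glide), /ʎ/ (palatal lateral approximant), /ɲ/ (palatal nasal), /ɣ/ (voiced velar fricative), /ŋ/ (velar nasal) satisfy every feature; every other segment in the inventory fails at least one.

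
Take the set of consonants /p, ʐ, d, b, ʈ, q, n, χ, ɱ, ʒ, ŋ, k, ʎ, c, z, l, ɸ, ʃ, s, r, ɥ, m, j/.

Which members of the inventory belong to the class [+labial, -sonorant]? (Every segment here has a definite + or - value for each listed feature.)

Eliminate segments failing any feature: /ʐ, d, ʈ, q, n, χ, ʒ, ŋ, k, ʎ, c, z, l, ʃ, s, r, j/ are [-labial]; /ɱ, ɥ, m/ are [+sonorant]. The remaining /p, b, ɸ/ satisfy [+labial], [-sonorant].

p, b, ɸ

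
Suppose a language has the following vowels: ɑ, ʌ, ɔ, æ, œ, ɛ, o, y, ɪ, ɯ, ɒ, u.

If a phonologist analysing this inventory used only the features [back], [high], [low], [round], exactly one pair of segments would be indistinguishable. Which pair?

o, ɔ

Both /o/ and /ɔ/ are [+back], [−high], [−low], [+round]. Since the list omits [tense] — which does distinguish the mid back rounded tense vowel from the mid back rounded lax vowel — this pair collapses; all other pairs remain distinct.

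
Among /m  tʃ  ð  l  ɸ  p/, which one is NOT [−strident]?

tʃ

/ð, p, m, ɸ, l/ are all [−strident]; /tʃ/ (voiceless postalveolar affricate) is [+strident].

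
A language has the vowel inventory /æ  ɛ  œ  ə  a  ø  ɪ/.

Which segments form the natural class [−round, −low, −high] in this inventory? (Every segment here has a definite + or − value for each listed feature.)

ɛ, ə

Eliminate segments failing any feature: /æ, a/ are [+low]; /œ, ø/ are [+round]; /ɪ/ is [+high]. The remaining /ɛ, ə/ satisfy [−round], [−low], [−high].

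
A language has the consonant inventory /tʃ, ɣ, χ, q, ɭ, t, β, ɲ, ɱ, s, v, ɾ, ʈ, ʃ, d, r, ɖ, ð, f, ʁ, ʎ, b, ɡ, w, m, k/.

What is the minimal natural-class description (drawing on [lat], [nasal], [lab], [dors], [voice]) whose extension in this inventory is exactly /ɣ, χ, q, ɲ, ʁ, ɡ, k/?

The class [-lateral], [-labial], [+dorsal] has exactly /ɣ, χ, q, ɲ, ʁ, ɡ, k/ as its extension in this inventory. No smaller conjunction from the listed features achieves this: [-labial, +dorsal] alone would also admit /ʎ/; [-lateral, +dorsal] alone would also admit /w/; [-lateral, -labial] alone would also admit /tʃ, t, s, ɾ, …/; and checking the remaining two-feature bundles turns up none with this extension.

[-lat, -lab, +dors]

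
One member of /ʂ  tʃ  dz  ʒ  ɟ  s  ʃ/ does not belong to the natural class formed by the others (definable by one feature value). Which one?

[strident] (equivalently [dorsal]) groups all but one: /ʂ, ʃ, tʃ, dz, ʒ, s/ share [+strident] while /ɟ/ (voiced palatal stop) alone is [−strident]. Removing any other segment would not leave a single-feature class that excludes it.

ɟ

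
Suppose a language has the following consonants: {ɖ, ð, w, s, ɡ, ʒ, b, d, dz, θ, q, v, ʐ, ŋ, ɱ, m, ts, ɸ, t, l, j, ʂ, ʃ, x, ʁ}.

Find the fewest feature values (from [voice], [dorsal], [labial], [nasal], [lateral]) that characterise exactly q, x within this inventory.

The class [−voice], [+dorsal] has exactly /q, x/ as its extension in this inventory. No smaller conjunction from the listed features achieves this: [+dorsal] alone would also admit /w, ɡ, ŋ, j, …/; [−voice] alone would also admit /s, θ, ts, ɸ, …/; and checking the remaining single features turns up none with this extension.

[−voice, +dorsal]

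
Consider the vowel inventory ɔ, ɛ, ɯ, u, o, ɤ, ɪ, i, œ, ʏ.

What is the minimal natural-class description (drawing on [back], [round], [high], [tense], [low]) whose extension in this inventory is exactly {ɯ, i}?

[+high, -round, +tense]

Every target segment is [+high], [-round], [+tense]; each remaining inventory member fails at least one of these. Each conjunct is needed — [-round, +tense] alone would also admit /ɤ/; [+high, +tense] alone would also admit /u/; [+high, -round] alone would also admit /ɪ/ — and no other combination of two listed features has exactly this extension, so three is the minimum.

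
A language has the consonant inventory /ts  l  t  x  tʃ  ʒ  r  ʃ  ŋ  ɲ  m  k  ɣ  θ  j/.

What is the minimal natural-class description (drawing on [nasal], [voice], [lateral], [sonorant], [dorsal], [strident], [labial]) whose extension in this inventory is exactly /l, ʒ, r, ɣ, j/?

[+voice, −nasal]

Every target segment is [+voice], [−nasal]; each remaining inventory member fails at least one of these. Each conjunct is needed — [−nasal] alone would also admit /ts, t, x, tʃ, …/; [+voice] alone would also admit /ŋ, ɲ, m/ — and no other single listed feature has exactly this extension, so two is the minimum.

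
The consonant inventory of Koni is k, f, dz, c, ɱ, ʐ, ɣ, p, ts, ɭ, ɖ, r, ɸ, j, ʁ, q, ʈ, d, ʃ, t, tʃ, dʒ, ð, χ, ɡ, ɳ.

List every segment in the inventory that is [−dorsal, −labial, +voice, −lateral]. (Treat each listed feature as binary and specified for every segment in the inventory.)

dz, ʐ, ɖ, r, d, dʒ, ð, ɳ

Checking each segment against [−dorsal], [−labial], [+voice], [−lateral]: /dz/ (voiced alveolar affricate), /ʐ/ (voiced retroflex fricative), /ɖ/ (voiced retroflex stop), /r/ (alveolar trill), /d/ (voiced alveolar stop), /dʒ/ (voiced postalveolar affricate), among others, satisfy every feature; every other segment in the inventory fails at least one.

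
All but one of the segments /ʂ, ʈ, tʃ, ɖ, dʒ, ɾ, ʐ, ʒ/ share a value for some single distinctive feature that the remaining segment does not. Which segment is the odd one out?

/tʃ, dʒ, ʐ, ɖ, ʈ, ʂ, ʒ/ are all [−anterior], but /ɾ/ (alveolar tap) is [+anterior]. No other single segment can be removed to leave a set sharing one feature value that the removed segment lacks, so /ɾ/ is the odd one out.

ɾ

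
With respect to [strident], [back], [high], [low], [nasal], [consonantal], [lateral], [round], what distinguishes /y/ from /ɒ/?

/y/ (high front rounded tense vowel) and /ɒ/ (low back rounded vowel) agree on [-strident], [-nasal], [-consonantal], [-lateral], [+round]. They differ on [high] (/y/ [+], /ɒ/ [-]), [low] (/y/ [-], /ɒ/ [+]), [back] (/y/ [-], /ɒ/ [+]).

[high], [low], [back]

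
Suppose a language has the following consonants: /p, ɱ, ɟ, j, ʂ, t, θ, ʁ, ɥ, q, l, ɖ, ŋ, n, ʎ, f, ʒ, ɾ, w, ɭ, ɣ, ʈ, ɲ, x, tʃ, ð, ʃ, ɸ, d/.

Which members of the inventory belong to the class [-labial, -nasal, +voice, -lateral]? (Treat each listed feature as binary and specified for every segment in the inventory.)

First, the [-labial] segments are /ɟ, j, ʂ, t, θ, ʁ, q, l, ɖ, ŋ, n, ʎ, ʒ, ɾ, ɭ, ɣ, ʈ, ɲ, x, tʃ, ð, ʃ, d/.
Within that set, [-nasal] gives /ɟ, j, ʂ, t, θ, ʁ, q, l, ɖ, ʎ, ʒ, ɾ, ɭ, ɣ, ʈ, x, tʃ, ð, ʃ, d/.
Among these, [+voice] gives /ɟ, j, ʁ, l, ɖ, ʎ, ʒ, ɾ, ɭ, ɣ, ð, d/.
Of those, [-lateral] leaves /ɟ, j, ʁ, ɖ, ʒ, ɾ, ɣ, ð, d/.

ɟ, j, ʁ, ɖ, ʒ, ɾ, ɣ, ð, d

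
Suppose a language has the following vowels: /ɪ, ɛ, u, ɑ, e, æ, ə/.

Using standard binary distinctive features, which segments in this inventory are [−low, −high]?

ɛ, e, ə

Eliminate segments failing any feature: /ɪ, u/ are [+high]; /ɑ, æ/ are [+low]. The remaining /ɛ, e, ə/ satisfy [−low], [−high].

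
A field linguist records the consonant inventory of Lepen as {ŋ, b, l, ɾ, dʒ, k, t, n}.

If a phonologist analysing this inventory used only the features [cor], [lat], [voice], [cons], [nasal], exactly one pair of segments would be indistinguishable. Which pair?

/dʒ/ (voiced postalveolar affricate) and /ɾ/ (alveolar tap) are both [+coronal], [-lateral], [+voice], [+consonantal], [-nasal], so none of the listed features separates them. (They do differ in [sonorant], [strident] and [anterior], which are not among the given features.) Every other pair in the inventory differs on at least one listed feature.

dʒ, ɾ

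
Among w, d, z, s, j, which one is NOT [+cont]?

d

Every segment except /d/ is [+continuant]. /d/ (voiced alveolar stop) is [-continuant], so it is the exception.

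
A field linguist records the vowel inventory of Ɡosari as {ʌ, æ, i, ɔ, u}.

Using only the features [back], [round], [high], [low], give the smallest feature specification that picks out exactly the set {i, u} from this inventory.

[+high]

Every target segment is [+high] and no other inventory member is, so one feature is enough.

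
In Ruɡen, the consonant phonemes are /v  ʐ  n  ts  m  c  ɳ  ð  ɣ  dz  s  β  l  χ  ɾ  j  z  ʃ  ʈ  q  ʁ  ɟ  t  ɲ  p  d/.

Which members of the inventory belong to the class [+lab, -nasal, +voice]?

Among the inventory, the [+labial] segments are /v, m, β, p/.
Intersecting with [-nasal] gives /v, β, p/.
Intersecting with [+voice] leaves /v, β/.

v, β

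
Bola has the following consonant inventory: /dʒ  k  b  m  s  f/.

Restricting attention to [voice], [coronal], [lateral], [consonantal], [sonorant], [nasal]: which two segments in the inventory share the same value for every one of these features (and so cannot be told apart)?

f, k

Both /f/ and /k/ are [-voice], [-coronal], [-lateral], [+consonantal], [-sonorant], [-nasal]. Since the list omits [continuant], [labial] and [dorsal] — which do distinguish the voiceless labiodental fricative from the voiceless velar stop — this pair collapses; all other pairs remain distinct.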